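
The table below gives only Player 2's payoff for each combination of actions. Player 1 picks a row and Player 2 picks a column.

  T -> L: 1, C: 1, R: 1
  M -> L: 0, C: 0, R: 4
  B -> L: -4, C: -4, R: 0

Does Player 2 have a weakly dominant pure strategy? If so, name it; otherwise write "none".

R vs L: T: 1=1, M: 4>0, B: 0>-4.
R vs C: T: 1=1, M: 4>0, B: 0>-4.
R is at least as good as every other strategy against every opponent action, so it is weakly dominant.

R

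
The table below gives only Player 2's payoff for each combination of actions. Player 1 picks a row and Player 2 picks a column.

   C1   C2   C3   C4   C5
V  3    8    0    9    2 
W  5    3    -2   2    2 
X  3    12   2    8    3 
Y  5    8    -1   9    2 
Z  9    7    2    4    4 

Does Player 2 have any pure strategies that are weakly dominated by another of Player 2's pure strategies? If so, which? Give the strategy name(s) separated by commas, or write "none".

C1: no other strategy beats it everywhere (C2 at W (5>3); C3 at V (3>0); C4 at W (5>2); C5 at V (3>2)).
C2: no other strategy beats it everywhere (C1 at V (8>3); C3 at V (8>0); C4 at W (3>2); C5 at V (8>2)).
C3 is weakly dominated by C1 (V: 3>0, W: 5>-2, X: 3>2, Y: 5>-1, Z: 9>2).
Nothing dominates C4: C1 at V (9>3); C2 at V (9>8); C3 at V (9>0); C5 at V (9>2).
C5 is weakly dominated by C1 (V: 3>2, W: 5>2, X: 3=3, Y: 5>2, Z: 9>4).

C3, C5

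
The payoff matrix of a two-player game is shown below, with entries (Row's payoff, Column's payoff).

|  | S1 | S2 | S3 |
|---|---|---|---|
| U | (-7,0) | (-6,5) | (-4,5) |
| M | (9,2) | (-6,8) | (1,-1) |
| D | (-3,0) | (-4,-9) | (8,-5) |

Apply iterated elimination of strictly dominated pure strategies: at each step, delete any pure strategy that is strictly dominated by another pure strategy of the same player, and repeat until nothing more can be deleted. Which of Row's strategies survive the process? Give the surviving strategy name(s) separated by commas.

Row's strategy U is strictly dominated by D (S1: -3>-7, S2: -4>-6, S3: 8>-4) and is removed.
Column S3 is eliminated: S1 beats it against every remaining row (M: 2>-1, D: 0>-5).
Among the remaining strategies, none is strictly dominated by another pure strategy of the same player, so the elimination stops.
Surviving strategies — Row: {M, D}; Column: {S1, S2}.

M, D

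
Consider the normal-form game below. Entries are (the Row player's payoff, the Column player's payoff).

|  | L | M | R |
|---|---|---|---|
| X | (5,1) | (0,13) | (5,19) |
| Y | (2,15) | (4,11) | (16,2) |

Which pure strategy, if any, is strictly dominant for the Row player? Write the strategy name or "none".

X fails to dominate Y at M (0<4).
Y fails to dominate X at L (2<5).
No single strategy dominates all the others.

none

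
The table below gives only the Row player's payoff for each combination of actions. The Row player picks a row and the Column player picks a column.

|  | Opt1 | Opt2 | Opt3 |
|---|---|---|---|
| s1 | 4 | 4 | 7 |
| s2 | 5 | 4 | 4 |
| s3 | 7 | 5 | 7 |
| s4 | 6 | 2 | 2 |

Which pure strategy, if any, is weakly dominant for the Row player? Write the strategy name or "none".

s3 vs s1: Opt1: 7>4, Opt2: 5>4, Opt3: 7=7.
s3 vs s2: Opt1: 7>5, Opt2: 5>4, Opt3: 7>4.
s3 vs s4: Opt1: 7>6, Opt2: 5>2, Opt3: 7>2.
s3 is at least as good as every other strategy against every opponent action, so it is weakly dominant.

s3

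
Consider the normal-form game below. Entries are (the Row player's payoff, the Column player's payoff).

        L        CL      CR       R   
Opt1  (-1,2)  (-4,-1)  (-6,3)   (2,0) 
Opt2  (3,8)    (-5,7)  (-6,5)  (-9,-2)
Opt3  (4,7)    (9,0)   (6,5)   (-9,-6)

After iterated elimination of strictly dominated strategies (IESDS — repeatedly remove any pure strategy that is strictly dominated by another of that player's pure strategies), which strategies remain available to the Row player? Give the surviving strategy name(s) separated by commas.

Opt3

Column CL is eliminated: L beats it against every remaining row (Opt1: 2>-1, Opt2: 8>7, Opt3: 7>0).
Column R is eliminated: L beats it against every remaining row (Opt1: 2>0, Opt2: 8>-2, Opt3: 7>-6).
The Row player's strategy Opt1 is strictly dominated by Opt3 (L: 4>-1, CR: 6>-6) and is removed.
Row Opt2 is eliminated: Opt3 beats it against every remaining column (L: 4>3, CR: 6>-6).
The Column player's strategy CR is strictly dominated by L (Opt3: 7>5) and is removed.
Among the remaining strategies, none is strictly dominated by another pure strategy of the same player, so the elimination stops.
Surviving strategies — the Row player: {Opt3}; the Column player: {L}.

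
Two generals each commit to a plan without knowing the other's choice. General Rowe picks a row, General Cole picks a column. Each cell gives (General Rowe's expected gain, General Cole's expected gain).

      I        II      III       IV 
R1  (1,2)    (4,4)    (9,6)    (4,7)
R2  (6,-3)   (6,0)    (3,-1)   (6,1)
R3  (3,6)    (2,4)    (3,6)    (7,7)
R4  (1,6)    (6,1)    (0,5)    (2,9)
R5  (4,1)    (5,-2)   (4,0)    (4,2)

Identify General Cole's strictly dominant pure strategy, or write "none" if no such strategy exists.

IV vs I: R1: 7>2, R2: 1>-3, R3: 7>6, R4: 9>6, R5: 2>1.
IV vs II: R1: 7>4, R2: 1>0, R3: 7>4, R4: 9>1, R5: 2>-2.
IV vs III: R1: 7>6, R2: 1>-1, R3: 7>6, R4: 9>5, R5: 2>0.
IV strictly beats every other strategy against every opponent action, so it is strictly dominant.

IV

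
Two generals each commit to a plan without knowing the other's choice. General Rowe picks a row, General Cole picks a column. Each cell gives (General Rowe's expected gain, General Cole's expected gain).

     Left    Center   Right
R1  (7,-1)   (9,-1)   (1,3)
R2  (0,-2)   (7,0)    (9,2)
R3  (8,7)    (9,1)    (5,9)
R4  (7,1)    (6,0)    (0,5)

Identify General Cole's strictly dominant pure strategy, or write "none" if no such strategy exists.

Right

Right vs Left: R1: 3>-1, R2: 2>-2, R3: 9>7, R4: 5>1.
Right vs Center: R1: 3>-1, R2: 2>0, R3: 9>1, R4: 5>0.
Right strictly beats every other strategy against every opponent action, so it is strictly dominant.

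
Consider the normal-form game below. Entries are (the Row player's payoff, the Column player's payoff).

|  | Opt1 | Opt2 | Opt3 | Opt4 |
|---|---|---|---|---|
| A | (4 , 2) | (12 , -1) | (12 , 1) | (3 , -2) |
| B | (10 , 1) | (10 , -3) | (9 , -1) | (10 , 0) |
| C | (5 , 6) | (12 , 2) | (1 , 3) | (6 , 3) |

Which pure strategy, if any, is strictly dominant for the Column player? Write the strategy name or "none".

Opt1

Opt1 vs Opt2: A: 2>-1, B: 1>-3, C: 6>2.
Opt1 vs Opt3: A: 2>1, B: 1>-1, C: 6>3.
Opt1 vs Opt4: A: 2>-2, B: 1>0, C: 6>3.
Opt1 strictly beats every other strategy against every opponent action, so it is strictly dominant.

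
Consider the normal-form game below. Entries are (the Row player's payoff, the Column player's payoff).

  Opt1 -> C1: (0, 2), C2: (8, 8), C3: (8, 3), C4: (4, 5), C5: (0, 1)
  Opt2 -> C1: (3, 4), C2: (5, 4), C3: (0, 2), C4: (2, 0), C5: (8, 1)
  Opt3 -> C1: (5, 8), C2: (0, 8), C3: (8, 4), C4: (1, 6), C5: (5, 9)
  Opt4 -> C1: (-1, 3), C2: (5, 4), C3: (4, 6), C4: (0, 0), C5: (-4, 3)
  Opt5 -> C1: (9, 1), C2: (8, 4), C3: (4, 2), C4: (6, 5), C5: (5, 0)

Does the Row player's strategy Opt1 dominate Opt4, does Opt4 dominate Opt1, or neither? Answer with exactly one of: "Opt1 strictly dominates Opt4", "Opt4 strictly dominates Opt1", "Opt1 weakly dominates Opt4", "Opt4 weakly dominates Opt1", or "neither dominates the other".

Compare Opt1 to Opt4 across each choice by the Column player: C1: 0>-1, C2: 8>5, C3: 8>4, C4: 4>0, C5: 0>-4.
Opt1 gives a strictly higher payoff against each choice by the Column player, so Opt1 strictly dominates Opt4.

Opt1 strictly dominates Opt4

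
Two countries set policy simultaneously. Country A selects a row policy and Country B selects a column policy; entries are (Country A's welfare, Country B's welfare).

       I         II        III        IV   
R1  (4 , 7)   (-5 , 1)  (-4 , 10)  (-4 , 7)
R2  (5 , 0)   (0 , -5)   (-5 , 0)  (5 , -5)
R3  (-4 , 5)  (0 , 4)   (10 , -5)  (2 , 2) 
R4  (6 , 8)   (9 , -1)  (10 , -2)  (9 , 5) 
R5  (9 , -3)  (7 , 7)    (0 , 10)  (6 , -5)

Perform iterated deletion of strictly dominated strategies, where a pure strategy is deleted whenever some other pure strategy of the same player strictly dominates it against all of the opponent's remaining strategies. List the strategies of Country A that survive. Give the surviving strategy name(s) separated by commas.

R3, R4, R5

For Country A, R4 strictly dominates R1 on the remaining columns (I: 6>4, II: 9>-5, III: 10>-4, IV: 9>-4); eliminate R1.
For Country A, R4 strictly dominates R2 on the remaining columns (I: 6>5, II: 9>0, III: 10>-5, IV: 9>5); eliminate R2.
Column IV is eliminated: I beats it against every remaining row (R3: 5>2, R4: 8>5, R5: -3>-5).
Among the remaining strategies, none is strictly dominated by another pure strategy of the same player, so the elimination stops.
Surviving strategies — Country A: {R3, R4, R5}; Country B: {I, II, III}.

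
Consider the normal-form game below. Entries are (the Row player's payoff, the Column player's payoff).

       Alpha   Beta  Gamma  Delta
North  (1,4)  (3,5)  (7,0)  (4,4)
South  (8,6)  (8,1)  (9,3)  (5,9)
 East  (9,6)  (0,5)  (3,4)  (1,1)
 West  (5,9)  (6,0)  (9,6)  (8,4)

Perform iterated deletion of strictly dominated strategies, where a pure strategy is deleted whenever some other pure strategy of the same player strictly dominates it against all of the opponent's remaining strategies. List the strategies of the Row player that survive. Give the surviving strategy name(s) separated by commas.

The Row player's strategy North is strictly dominated by South (Alpha: 8>1, Beta: 8>3, Gamma: 9>7, Delta: 5>4) and is removed.
For the Column player, Alpha strictly dominates Beta on the remaining rows (South: 6>1, East: 6>5, West: 9>0); eliminate Beta.
Column Gamma is eliminated: Alpha beats it against every remaining row (South: 6>3, East: 6>4, West: 9>6).
Among the remaining strategies, none is strictly dominated by another pure strategy of the same player, so the elimination stops.
Surviving strategies — the Row player: {South, East, West}; the Column player: {Alpha, Delta}.

South, East, West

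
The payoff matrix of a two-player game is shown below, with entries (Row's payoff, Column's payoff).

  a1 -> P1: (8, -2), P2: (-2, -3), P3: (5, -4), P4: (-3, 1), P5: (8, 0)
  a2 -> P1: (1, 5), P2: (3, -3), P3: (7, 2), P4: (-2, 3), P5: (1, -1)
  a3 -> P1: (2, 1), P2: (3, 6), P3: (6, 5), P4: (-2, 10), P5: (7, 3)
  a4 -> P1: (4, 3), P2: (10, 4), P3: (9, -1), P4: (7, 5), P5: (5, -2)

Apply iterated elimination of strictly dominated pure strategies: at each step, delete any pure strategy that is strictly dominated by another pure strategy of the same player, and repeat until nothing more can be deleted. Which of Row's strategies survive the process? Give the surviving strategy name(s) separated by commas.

Row's strategy a2 is strictly dominated by a4 (P1: 4>1, P2: 10>3, P3: 9>7, P4: 7>-2, P5: 5>1) and is removed.
Column P1 is eliminated: P4 beats it against every remaining row (a1: 1>-2, a3: 10>1, a4: 5>3).
Column P2 is eliminated: P4 beats it against every remaining row (a1: 1>-3, a3: 10>6, a4: 5>4).
Column P3 is eliminated: P4 beats it against every remaining row (a1: 1>-4, a3: 10>5, a4: 5>-1).
For Column, P4 strictly dominates P5 on the remaining rows (a1: 1>0, a3: 10>3, a4: 5>-2); eliminate P5.
Row a1 is eliminated: a3 beats it against every remaining column (P4: -2>-3).
Row a3 is eliminated: a4 beats it against every remaining column (P4: 7>-2).
Among the remaining strategies, none is strictly dominated by another pure strategy of the same player, so the elimination stops.
Surviving strategies — Row: {a4}; Column: {P4}.

a4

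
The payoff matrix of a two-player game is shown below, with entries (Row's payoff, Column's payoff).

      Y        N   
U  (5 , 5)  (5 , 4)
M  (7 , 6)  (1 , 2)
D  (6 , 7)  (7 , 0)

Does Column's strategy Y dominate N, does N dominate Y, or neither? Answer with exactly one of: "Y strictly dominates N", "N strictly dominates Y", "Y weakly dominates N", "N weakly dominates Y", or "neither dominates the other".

Y strictly dominates N

Y's payoffs vs N's, by Row's action — U: 5>4, M: 6>2, D: 7>0.
Y gives a strictly higher payoff against every action of Row, so Y strictly dominates N.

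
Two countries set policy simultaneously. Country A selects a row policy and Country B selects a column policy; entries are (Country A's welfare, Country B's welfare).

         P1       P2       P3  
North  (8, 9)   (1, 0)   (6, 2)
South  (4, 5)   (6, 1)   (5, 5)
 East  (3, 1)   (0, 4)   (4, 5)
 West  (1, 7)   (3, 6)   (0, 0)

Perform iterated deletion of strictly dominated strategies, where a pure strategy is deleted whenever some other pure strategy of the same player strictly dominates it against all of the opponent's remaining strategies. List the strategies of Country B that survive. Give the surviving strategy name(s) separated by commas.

Row East is eliminated: North beats it against every remaining column (P1: 8>3, P2: 1>0, P3: 6>4).
For Country A, South strictly dominates West on the remaining columns (P1: 4>1, P2: 6>3, P3: 5>0); eliminate West.
Country B's strategy P2 is strictly dominated by P1 (North: 9>0, South: 5>1) and is removed.
Country A's strategy South is strictly dominated by North (P1: 8>4, P3: 6>5) and is removed.
Column P3 is eliminated: P1 beats it against every remaining row (North: 9>2).
Among the remaining strategies, none is strictly dominated by another pure strategy of the same player, so the elimination stops.
Surviving strategies — Country A: {North}; Country B: {P1}.

P1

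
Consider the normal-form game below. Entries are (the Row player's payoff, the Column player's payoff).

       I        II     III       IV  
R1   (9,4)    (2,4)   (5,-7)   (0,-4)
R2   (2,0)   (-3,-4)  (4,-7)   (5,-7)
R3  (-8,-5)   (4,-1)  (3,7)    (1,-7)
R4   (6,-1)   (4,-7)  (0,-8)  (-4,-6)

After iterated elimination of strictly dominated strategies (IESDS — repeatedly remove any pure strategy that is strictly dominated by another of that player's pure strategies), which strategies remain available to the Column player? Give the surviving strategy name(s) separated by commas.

For the Column player, I strictly dominates IV on the remaining rows (R1: 4>-4, R2: 0>-7, R3: -5>-7, R4: -1>-6); eliminate IV.
The Row player's strategy R2 is strictly dominated by R1 (I: 9>2, II: 2>-3, III: 5>4) and is removed.
Among the remaining strategies, none is strictly dominated by another pure strategy of the same player, so the elimination stops.
Surviving strategies — the Row player: {R1, R3, R4}; the Column player: {I, II, III}.

I, II, III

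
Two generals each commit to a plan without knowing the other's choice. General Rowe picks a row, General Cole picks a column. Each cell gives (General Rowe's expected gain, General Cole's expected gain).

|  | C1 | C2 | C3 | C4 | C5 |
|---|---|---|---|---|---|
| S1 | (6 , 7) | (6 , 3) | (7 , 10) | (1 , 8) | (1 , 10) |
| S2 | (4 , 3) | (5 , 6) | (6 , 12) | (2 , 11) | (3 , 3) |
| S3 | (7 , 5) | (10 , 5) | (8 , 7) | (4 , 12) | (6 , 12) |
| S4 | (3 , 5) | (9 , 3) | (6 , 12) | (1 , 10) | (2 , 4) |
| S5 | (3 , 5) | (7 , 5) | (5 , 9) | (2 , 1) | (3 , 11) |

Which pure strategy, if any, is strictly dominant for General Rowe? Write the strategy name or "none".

S3

S3 vs S1: C1: 7>6, C2: 10>6, C3: 8>7, C4: 4>1, C5: 6>1.
S3 vs S2: C1: 7>4, C2: 10>5, C3: 8>6, C4: 4>2, C5: 6>3.
S3 vs S4: C1: 7>3, C2: 10>9, C3: 8>6, C4: 4>1, C5: 6>2.
S3 vs S5: C1: 7>3, C2: 10>7, C3: 8>5, C4: 4>2, C5: 6>3.
S3 strictly beats every other strategy against every opponent action, so it is strictly dominant.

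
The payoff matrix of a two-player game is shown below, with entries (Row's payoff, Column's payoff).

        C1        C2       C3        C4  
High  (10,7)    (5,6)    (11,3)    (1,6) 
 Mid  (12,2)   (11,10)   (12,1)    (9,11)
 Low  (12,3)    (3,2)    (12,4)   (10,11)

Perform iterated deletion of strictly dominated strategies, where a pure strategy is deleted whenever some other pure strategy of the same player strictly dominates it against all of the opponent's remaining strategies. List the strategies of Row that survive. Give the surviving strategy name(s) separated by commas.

Row High is eliminated: Mid beats it against every remaining column (C1: 12>10, C2: 11>5, C3: 12>11, C4: 9>1).
For Column, C4 strictly dominates C1 on the remaining rows (Mid: 11>2, Low: 11>3); eliminate C1.
Column's strategy C2 is strictly dominated by C4 (Mid: 11>10, Low: 11>2) and is removed.
For Column, C4 strictly dominates C3 on the remaining rows (Mid: 11>1, Low: 11>4); eliminate C3.
Row Mid is eliminated: Low beats it against every remaining column (C4: 10>9).
Among the remaining strategies, none is strictly dominated by another pure strategy of the same player, so the elimination stops.
Surviving strategies — Row: {Low}; Column: {C4}.

Low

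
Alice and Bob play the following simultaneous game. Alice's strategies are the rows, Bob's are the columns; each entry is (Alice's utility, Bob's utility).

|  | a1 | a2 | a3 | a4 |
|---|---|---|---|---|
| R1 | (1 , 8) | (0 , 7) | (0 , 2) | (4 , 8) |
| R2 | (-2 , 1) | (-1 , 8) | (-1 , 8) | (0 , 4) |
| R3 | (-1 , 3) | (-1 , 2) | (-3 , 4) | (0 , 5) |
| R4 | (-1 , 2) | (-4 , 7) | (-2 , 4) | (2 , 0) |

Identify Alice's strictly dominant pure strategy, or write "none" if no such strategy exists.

R1

R1 vs R2: a1: 1>-2, a2: 0>-1, a3: 0>-1, a4: 4>0.
R1 vs R3: a1: 1>-1, a2: 0>-1, a3: 0>-3, a4: 4>0.
R1 vs R4: a1: 1>-1, a2: 0>-4, a3: 0>-2, a4: 4>2.
R1 strictly beats every other strategy against every opponent action, so it is strictly dominant.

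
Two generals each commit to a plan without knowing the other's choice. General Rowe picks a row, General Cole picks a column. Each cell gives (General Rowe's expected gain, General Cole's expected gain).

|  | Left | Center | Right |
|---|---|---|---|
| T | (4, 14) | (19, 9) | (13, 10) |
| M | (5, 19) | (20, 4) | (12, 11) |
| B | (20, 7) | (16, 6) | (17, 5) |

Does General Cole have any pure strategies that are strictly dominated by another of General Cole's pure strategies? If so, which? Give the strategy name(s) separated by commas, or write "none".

Center, Right

Left is not dominated — it holds its own against Center at T (14>9); Right at T (14>10).
Center is strictly dominated by Left (T: 14>9, M: 19>4, B: 7>6).
Right: dominated, since Left does at least as well everywhere (T: 14>10, M: 19>11, B: 7>5).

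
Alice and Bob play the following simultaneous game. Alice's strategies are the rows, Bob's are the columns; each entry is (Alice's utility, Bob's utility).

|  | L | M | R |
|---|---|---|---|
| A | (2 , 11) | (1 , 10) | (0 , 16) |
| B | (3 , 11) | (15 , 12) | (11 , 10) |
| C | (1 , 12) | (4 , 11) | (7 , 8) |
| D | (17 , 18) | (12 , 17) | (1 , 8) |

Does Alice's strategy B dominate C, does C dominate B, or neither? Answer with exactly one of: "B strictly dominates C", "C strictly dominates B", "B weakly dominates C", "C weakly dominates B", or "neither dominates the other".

B strictly dominates C

B's payoffs vs C's, by Bob's action — L: 3>1, M: 15>4, R: 11>7.
B gives a strictly higher payoff against each opponent action, so B strictly dominates C.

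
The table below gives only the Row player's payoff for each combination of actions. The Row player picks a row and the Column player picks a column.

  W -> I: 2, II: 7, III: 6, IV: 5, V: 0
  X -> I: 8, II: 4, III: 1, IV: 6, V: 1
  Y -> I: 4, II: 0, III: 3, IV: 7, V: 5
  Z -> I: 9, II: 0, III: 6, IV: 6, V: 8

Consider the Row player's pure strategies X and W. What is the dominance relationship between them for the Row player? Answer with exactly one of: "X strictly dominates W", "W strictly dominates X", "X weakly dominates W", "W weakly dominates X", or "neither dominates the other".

Compare X to W across each choice by the Column player: I: 8>2, II: 4<7, III: 1<6, IV: 6>5, V: 1>0.
X does better at I, IV, V but worse at II, III; neither strategy dominates the other.

neither dominates the other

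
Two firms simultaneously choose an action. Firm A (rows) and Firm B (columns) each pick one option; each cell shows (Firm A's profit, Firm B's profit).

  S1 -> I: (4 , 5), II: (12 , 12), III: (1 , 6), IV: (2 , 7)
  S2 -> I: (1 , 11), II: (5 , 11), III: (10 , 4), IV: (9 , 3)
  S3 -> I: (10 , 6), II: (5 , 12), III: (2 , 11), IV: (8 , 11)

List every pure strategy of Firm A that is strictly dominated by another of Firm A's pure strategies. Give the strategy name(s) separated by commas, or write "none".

S1 is not dominated — it holds its own against S2 at I (4>1); S3 at II (12>5).
S2: no other strategy beats it everywhere (S1 at III (10>1); S3 at II (5=5)).
S3: no other strategy beats it everywhere (S1 at I (10>4); S2 at I (10>1)).

none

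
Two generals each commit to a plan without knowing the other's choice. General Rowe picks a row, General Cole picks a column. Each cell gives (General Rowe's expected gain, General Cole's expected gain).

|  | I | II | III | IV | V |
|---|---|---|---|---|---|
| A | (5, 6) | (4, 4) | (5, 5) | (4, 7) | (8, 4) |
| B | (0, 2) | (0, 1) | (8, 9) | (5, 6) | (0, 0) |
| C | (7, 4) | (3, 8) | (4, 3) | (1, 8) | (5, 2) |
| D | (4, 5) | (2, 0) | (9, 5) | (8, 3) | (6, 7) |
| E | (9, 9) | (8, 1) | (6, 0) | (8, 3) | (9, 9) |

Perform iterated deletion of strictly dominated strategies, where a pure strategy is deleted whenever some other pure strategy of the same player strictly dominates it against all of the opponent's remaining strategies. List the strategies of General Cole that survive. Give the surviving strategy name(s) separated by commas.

General Rowe's strategy A is strictly dominated by E (I: 9>5, II: 8>4, III: 6>5, IV: 8>4, V: 9>8) and is removed.
Row B is eliminated: D beats it against every remaining column (I: 4>0, II: 2>0, III: 9>8, IV: 8>5, V: 6>0).
Row C is eliminated: E beats it against every remaining column (I: 9>7, II: 8>3, III: 6>4, IV: 8>1, V: 9>5).
Column II is eliminated: I beats it against every remaining row (D: 5>0, E: 9>1).
General Cole's strategy III is strictly dominated by V (D: 7>5, E: 9>0) and is removed.
For General Cole, I strictly dominates IV on the remaining rows (D: 5>3, E: 9>3); eliminate IV.
General Rowe's strategy D is strictly dominated by E (I: 9>4, V: 9>6) and is removed.
Among the remaining strategies, none is strictly dominated by another pure strategy of the same player, so the elimination stops.
Surviving strategies — General Rowe: {E}; General Cole: {I, V}.

I, V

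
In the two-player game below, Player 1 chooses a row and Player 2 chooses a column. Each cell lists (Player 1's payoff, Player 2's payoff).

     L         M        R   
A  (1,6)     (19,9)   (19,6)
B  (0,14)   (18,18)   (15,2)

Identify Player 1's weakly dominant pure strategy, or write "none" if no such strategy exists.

A

A vs B: L: 1>0, M: 19>18, R: 19>15.
A is at least as good as every other strategy against every opponent action, so it is weakly dominant.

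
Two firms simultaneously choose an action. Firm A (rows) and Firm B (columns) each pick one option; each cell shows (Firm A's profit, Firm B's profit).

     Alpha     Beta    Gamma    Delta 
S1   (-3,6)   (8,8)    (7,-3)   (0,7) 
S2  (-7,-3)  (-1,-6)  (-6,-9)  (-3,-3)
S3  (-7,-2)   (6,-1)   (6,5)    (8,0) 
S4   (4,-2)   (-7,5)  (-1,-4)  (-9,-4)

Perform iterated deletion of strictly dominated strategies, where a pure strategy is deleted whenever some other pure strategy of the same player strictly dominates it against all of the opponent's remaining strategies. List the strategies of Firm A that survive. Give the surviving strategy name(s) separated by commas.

Firm A's strategy S2 is strictly dominated by S1 (Alpha: -3>-7, Beta: 8>-1, Gamma: 7>-6, Delta: 0>-3) and is removed.
For Firm B, Beta strictly dominates Alpha on the remaining rows (S1: 8>6, S3: -1>-2, S4: 5>-2); eliminate Alpha.
Firm A's strategy S4 is strictly dominated by S1 (Beta: 8>-7, Gamma: 7>-1, Delta: 0>-9) and is removed.
Among the remaining strategies, none is strictly dominated by another pure strategy of the same player, so the elimination stops.
Surviving strategies — Firm A: {S1, S3}; Firm B: {Beta, Gamma, Delta}.

S1, S3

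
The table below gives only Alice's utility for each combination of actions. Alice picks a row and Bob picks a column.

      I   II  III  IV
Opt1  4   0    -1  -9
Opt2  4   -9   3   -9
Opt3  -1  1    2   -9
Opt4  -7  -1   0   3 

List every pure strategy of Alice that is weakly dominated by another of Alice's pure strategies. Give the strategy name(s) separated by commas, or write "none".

none

Opt1: no other strategy beats it everywhere (Opt2 at II (0>-9); Opt3 at I (4>-1); Opt4 at I (4>-7)).
Nothing dominates Opt2: Opt1 at III (3>-1); Opt3 at I (4>-1); Opt4 at I (4>-7).
Opt3: no other strategy beats it everywhere (Opt1 at II (1>0); Opt2 at II (1>-9); Opt4 at I (-1>-7)).
Nothing dominates Opt4: Opt1 at III (0>-1); Opt2 at II (-1>-9); Opt3 at IV (3>-9).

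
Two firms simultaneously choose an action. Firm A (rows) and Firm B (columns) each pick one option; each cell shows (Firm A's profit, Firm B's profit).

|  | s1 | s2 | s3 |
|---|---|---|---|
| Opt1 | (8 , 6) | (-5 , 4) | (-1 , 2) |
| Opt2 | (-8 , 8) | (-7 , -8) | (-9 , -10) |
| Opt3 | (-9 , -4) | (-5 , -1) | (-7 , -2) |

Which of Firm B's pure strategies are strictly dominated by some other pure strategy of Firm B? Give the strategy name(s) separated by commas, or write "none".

s3

s1 is not dominated — it holds its own against s2 at Opt1 (6>4); s3 at Opt1 (6>2).
Nothing dominates s2: s1 at Opt3 (-1>-4); s3 at Opt1 (4>2).
s3 is strictly dominated by s2 (Opt1: 4>2, Opt2: -8>-10, Opt3: -1>-2).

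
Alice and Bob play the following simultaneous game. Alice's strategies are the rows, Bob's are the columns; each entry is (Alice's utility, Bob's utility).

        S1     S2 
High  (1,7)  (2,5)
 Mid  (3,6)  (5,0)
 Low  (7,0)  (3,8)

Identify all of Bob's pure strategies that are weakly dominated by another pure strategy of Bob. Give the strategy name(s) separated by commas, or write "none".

S1: no other strategy beats it everywhere (S2 at High (7>5)).
Nothing dominates S2: S1 at Low (8>0).

none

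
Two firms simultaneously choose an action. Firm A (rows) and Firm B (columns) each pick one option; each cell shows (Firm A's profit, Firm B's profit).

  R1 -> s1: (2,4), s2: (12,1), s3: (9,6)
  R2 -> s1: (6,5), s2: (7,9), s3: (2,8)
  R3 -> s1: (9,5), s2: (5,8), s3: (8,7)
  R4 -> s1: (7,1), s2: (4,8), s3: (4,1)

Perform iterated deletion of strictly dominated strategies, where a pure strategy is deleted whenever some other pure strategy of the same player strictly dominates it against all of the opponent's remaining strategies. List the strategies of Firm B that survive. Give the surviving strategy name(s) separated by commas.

For Firm A, R3 strictly dominates R4 on the remaining columns (s1: 9>7, s2: 5>4, s3: 8>4); eliminate R4.
For Firm B, s3 strictly dominates s1 on the remaining rows (R1: 6>4, R2: 8>5, R3: 7>5); eliminate s1.
Firm A's strategy R2 is strictly dominated by R1 (s2: 12>7, s3: 9>2) and is removed.
Firm A's strategy R3 is strictly dominated by R1 (s2: 12>5, s3: 9>8) and is removed.
Column s2 is eliminated: s3 beats it against every remaining row (R1: 6>1).
Among the remaining strategies, none is strictly dominated by another pure strategy of the same player, so the elimination stops.
Surviving strategies — Firm A: {R1}; Firm B: {s3}.

s3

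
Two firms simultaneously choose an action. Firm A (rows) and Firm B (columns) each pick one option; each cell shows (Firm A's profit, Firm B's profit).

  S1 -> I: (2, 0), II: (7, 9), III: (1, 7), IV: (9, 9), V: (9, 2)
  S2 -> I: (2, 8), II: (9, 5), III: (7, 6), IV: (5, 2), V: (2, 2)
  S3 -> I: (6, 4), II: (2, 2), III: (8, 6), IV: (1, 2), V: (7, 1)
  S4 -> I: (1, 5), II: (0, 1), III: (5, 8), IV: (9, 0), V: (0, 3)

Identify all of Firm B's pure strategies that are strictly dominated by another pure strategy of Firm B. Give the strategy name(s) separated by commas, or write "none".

Nothing dominates I: II at S2 (8>5); III at S2 (8>6); IV at S2 (8>2); V at S2 (8>2).
II is not dominated — it holds its own against I at S1 (9>0); III at S1 (9>7); IV at S1 (9=9); V at S1 (9>2).
III: no other strategy beats it everywhere (I at S1 (7>0); II at S2 (6>5); IV at S2 (6>2); V at S1 (7>2)).
IV is not dominated — it holds its own against I at S1 (9>0); II at S1 (9=9); III at S1 (9>7); V at S1 (9>2).
V: dominated, since III does at least as well everywhere (S1: 7>2, S2: 6>2, S3: 6>1, S4: 8>3).

V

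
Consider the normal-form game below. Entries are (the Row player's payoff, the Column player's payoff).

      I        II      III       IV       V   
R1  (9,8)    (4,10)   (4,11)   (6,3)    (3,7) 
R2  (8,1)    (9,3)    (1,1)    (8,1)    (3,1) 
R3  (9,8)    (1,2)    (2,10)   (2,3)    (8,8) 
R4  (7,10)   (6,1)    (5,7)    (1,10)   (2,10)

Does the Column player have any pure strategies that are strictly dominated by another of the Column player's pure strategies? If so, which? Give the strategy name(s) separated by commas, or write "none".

none

Nothing dominates I: II at R3 (8>2); III at R2 (1=1); IV at R1 (8>3); V at R1 (8>7).
II: no other strategy beats it everywhere (I at R1 (10>8); III at R2 (3>1); IV at R1 (10>3); V at R1 (10>7)).
III is not dominated — it holds its own against I at R1 (11>8); II at R1 (11>10); IV at R1 (11>3); V at R1 (11>7).
IV: no other strategy beats it everywhere (I at R2 (1=1); II at R3 (3>2); III at R2 (1=1); V at R2 (1=1)).
V is not dominated — it holds its own against I at R2 (1=1); II at R3 (8>2); III at R2 (1=1); IV at R1 (7>3).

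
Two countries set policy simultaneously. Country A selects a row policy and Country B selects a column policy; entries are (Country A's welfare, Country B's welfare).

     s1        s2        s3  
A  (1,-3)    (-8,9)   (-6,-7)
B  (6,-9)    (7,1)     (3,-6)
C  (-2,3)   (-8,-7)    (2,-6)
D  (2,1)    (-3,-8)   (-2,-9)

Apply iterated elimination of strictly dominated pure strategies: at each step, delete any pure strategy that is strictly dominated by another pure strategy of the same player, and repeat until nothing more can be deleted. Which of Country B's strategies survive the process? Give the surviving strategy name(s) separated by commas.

s2

Row A is eliminated: B beats it against every remaining column (s1: 6>1, s2: 7>-8, s3: 3>-6).
For Country A, B strictly dominates C on the remaining columns (s1: 6>-2, s2: 7>-8, s3: 3>2); eliminate C.
Country A's strategy D is strictly dominated by B (s1: 6>2, s2: 7>-3, s3: 3>-2) and is removed.
For Country B, s2 strictly dominates s1 on the remaining rows (B: 1>-9); eliminate s1.
Country B's strategy s3 is strictly dominated by s2 (B: 1>-6) and is removed.
Among the remaining strategies, none is strictly dominated by another pure strategy of the same player, so the elimination stops.
Surviving strategies — Country A: {B}; Country B: {s2}.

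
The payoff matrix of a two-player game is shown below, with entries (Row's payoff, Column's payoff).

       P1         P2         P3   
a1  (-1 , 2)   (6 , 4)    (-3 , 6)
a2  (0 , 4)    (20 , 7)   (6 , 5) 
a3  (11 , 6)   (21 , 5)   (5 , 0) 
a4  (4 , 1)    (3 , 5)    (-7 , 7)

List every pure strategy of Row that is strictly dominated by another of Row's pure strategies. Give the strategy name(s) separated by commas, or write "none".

a1 is strictly dominated by a2 (P1: 0>-1, P2: 20>6, P3: 6>-3).
a2: no other strategy beats it everywhere (a1 at P1 (0>-1); a3 at P3 (6>5); a4 at P2 (20>3)).
a3 is not dominated — it holds its own against a1 at P1 (11>-1); a2 at P1 (11>0); a4 at P1 (11>4).
a3 strictly dominates a4 — P1: 11>4, P2: 21>3, P3: 5>-7.

a1, a4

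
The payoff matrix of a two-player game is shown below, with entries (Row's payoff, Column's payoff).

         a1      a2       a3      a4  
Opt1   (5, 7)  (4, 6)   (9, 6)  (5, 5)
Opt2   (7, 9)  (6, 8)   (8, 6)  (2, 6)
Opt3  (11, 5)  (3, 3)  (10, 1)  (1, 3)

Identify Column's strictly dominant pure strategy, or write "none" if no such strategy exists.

a1

a1 vs a2: Opt1: 7>6, Opt2: 9>8, Opt3: 5>3.
a1 vs a3: Opt1: 7>6, Opt2: 9>6, Opt3: 5>1.
a1 vs a4: Opt1: 7>5, Opt2: 9>6, Opt3: 5>3.
a1 strictly beats every other strategy against every opponent action, so it is strictly dominant.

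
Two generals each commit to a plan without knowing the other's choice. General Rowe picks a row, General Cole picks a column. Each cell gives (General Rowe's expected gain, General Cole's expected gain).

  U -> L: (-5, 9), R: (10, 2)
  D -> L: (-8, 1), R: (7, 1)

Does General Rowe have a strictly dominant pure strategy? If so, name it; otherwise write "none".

U vs D: L: -5>-8, R: 10>7.
U strictly beats every other strategy against every opponent action, so it is strictly dominant.

U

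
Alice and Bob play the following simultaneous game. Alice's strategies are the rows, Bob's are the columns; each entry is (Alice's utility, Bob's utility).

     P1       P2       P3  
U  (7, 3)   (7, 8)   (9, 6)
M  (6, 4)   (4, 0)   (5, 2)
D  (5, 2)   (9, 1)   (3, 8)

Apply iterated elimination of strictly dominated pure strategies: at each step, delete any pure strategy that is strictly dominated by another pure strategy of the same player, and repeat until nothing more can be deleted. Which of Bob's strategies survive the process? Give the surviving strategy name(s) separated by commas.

For Alice, U strictly dominates M on the remaining columns (P1: 7>6, P2: 7>4, P3: 9>5); eliminate M.
Bob's strategy P1 is strictly dominated by P3 (U: 6>3, D: 8>2) and is removed.
Among the remaining strategies, none is strictly dominated by another pure strategy of the same player, so the elimination stops.
Surviving strategies — Alice: {U, D}; Bob: {P2, P3}.

P2, P3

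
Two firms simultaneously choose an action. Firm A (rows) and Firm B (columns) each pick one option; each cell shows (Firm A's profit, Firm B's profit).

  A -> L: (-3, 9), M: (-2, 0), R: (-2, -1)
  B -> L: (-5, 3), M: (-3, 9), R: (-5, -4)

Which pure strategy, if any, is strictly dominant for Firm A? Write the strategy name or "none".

A vs B: L: -3>-5, M: -2>-3, R: -2>-5.
A strictly beats every other strategy against every opponent action, so it is strictly dominant.

A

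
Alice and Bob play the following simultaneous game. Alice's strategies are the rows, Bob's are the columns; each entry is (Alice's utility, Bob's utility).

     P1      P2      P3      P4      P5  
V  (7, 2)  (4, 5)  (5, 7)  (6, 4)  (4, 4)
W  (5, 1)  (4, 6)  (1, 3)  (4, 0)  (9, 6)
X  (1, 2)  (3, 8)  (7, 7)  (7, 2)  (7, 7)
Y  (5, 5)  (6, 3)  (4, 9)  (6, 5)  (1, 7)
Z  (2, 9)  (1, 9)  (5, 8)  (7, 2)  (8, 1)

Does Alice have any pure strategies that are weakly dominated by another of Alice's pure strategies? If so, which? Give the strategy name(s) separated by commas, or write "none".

none

V: no other strategy beats it everywhere (W at P1 (7>5); X at P1 (7>1); Y at P1 (7>5); Z at P1 (7>2)).
W is not dominated — it holds its own against V at P5 (9>4); X at P1 (5>1); Y at P5 (9>1); Z at P1 (5>2).
X is not dominated — it holds its own against V at P3 (7>5); W at P3 (7>1); Y at P3 (7>4); Z at P2 (3>1).
Nothing dominates Y: V at P2 (6>4); W at P2 (6>4); X at P1 (5>1); Z at P1 (5>2).
Z is not dominated — it holds its own against V at P4 (7>6); W at P3 (5>1); X at P1 (2>1); Y at P3 (5>4).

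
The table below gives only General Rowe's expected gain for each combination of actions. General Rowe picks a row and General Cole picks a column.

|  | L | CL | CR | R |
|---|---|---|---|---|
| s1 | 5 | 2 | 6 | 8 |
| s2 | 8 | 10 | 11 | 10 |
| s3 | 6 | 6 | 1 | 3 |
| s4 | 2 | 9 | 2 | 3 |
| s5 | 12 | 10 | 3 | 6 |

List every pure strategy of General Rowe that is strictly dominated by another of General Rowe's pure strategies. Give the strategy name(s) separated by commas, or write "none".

s1 is strictly dominated by s2 (L: 8>5, CL: 10>2, CR: 11>6, R: 10>8).
s2: no other strategy beats it everywhere (s1 at L (8>5); s3 at L (8>6); s4 at L (8>2); s5 at CL (10=10)).
s3: dominated, since s2 does at least as well everywhere (L: 8>6, CL: 10>6, CR: 11>1, R: 10>3).
s4: dominated, since s2 does at least as well everywhere (L: 8>2, CL: 10>9, CR: 11>2, R: 10>3).
Nothing dominates s5: s1 at L (12>5); s2 at L (12>8); s3 at L (12>6); s4 at L (12>2).

s1, s3, s4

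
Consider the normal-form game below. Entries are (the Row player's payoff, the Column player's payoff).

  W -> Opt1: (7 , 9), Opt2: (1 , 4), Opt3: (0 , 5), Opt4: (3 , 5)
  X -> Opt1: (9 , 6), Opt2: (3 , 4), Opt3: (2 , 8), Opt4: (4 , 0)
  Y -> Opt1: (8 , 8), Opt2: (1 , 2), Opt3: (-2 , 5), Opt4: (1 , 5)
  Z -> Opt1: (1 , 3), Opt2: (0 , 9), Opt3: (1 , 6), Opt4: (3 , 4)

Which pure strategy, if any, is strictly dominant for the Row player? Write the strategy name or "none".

X

X vs W: Opt1: 9>7, Opt2: 3>1, Opt3: 2>0, Opt4: 4>3.
X vs Y: Opt1: 9>8, Opt2: 3>1, Opt3: 2>-2, Opt4: 4>1.
X vs Z: Opt1: 9>1, Opt2: 3>0, Opt3: 2>1, Opt4: 4>3.
X strictly beats every other strategy against every opponent action, so it is strictly dominant.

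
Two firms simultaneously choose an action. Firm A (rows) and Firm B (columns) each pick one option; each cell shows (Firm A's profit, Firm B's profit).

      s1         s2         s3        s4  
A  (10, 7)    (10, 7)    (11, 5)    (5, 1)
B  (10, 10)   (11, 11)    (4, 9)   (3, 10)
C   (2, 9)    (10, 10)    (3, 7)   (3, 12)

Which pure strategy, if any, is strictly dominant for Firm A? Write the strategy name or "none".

A fails to dominate B at s1 (10=10).
B fails to dominate A at s1 (10=10).
C fails to dominate A at s1 (2<10).
No single strategy dominates all the others.

none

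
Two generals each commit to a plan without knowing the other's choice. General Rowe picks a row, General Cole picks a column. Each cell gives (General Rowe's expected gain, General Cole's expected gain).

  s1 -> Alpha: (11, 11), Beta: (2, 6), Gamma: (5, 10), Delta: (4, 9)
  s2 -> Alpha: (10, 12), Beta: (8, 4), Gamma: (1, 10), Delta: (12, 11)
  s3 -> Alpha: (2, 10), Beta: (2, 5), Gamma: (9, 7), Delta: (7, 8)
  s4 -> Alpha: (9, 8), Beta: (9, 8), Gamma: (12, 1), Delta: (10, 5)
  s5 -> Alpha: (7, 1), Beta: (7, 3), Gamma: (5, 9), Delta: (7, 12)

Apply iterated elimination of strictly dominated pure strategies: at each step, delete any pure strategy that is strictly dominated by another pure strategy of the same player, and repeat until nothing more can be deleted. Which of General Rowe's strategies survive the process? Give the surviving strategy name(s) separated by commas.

Row s3 is eliminated: s4 beats it against every remaining column (Alpha: 9>2, Beta: 9>2, Gamma: 12>9, Delta: 10>7).
For General Rowe, s4 strictly dominates s5 on the remaining columns (Alpha: 9>7, Beta: 9>7, Gamma: 12>5, Delta: 10>7); eliminate s5.
General Cole's strategy Gamma is strictly dominated by Alpha (s1: 11>10, s2: 12>10, s4: 8>1) and is removed.
Column Delta is eliminated: Alpha beats it against every remaining row (s1: 11>9, s2: 12>11, s4: 8>5).
Among the remaining strategies, none is strictly dominated by another pure strategy of the same player, so the elimination stops.
Surviving strategies — General Rowe: {s1, s2, s4}; General Cole: {Alpha, Beta}.

s1, s2, s4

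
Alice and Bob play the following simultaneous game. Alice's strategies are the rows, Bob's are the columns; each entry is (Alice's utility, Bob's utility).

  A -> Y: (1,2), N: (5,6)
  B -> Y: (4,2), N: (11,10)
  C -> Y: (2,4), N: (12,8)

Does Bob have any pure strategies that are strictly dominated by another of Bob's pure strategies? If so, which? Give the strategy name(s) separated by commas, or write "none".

Y is strictly dominated by N (A: 6>2, B: 10>2, C: 8>4).
N is not dominated — it holds its own against Y at A (6>2).

Y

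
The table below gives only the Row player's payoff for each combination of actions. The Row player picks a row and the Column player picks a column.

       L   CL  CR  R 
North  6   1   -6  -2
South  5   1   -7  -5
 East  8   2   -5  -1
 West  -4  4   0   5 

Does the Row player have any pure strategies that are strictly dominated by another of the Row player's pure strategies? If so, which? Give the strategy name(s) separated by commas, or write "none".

North: dominated, since East does at least as well everywhere (L: 8>6, CL: 2>1, CR: -5>-6, R: -1>-2).
South is strictly dominated by East (L: 8>5, CL: 2>1, CR: -5>-7, R: -1>-5).
Nothing dominates East: North at L (8>6); South at L (8>5); West at L (8>-4).
West is not dominated — it holds its own against North at CL (4>1); South at CL (4>1); East at CL (4>2).

North, South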